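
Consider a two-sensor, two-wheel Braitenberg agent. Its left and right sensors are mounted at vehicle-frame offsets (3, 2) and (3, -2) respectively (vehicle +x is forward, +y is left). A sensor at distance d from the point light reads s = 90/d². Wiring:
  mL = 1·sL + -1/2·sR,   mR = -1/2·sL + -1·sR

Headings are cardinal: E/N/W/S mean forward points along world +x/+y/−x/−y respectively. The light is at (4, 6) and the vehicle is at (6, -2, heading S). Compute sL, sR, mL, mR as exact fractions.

90/137 90/121 4725/16577 -17775/16577

left sensor world pos  = (8, -5); dL² = 137
right sensor world pos = (4, -5); dR² = 121
sL = 90/137 = 90/137
sR = 90/121 = 90/121
mL = 1·sL + -1/2·sR = 4725/16577
mR = -1/2·sL + -1·sR = -17775/16577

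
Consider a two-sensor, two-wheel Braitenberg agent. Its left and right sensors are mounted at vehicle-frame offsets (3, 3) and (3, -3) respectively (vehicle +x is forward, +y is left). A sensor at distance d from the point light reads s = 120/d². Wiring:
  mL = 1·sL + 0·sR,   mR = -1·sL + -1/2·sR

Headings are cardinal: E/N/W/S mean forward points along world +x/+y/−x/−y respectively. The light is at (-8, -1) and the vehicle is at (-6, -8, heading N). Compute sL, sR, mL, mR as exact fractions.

120/17 120/41 120/17 -5940/697

left sensor world pos  = (-9, -5); dL² = 17
right sensor world pos = (-3, -5); dR² = 41
sL = 120/17 = 120/17
sR = 120/41 = 120/41
mL = 1·sL + 0·sR = 120/17
mR = -1·sL + -1/2·sR = -5940/697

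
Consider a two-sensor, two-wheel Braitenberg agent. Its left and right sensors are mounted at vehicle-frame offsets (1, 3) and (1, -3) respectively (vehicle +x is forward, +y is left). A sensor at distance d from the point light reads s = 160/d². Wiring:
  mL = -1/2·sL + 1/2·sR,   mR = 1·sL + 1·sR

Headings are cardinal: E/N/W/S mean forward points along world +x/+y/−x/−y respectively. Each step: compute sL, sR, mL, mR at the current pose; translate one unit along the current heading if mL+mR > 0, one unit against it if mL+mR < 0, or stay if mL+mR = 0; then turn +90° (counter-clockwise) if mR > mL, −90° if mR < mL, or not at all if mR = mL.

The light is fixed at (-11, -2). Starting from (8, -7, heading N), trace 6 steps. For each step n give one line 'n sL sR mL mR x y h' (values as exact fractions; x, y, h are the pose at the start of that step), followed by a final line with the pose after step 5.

n=0: pose=(8,-7,N); sL=10/17, sR=8/25; mL=-57/425, mR=386/425; mL+mR=329/425 → advance +1; mR−mL=443/425 → turn +1·90°
n=1: pose=(8,-6,W); sL=160/373, sR=32/65; mL=768/24245, mR=22336/24245; mL+mR=23104/24245 → advance +1; mR−mL=21568/24245 → turn +1·90°
n=2: pose=(7,-6,S); sL=80/233, sR=16/25; mL=864/5825, mR=5728/5825; mL+mR=6592/5825 → advance +1; mR−mL=4864/5825 → turn +1·90°
n=3: pose=(7,-7,E); sL=32/73, sR=32/85; mL=-192/6205, mR=5056/6205; mL+mR=4864/6205 → advance +1; mR−mL=5248/6205 → turn +1·90°
n=4: pose=(8,-7,N); sL=10/17, sR=8/25; mL=-57/425, mR=386/425; mL+mR=329/425 → advance +1; mR−mL=443/425 → turn +1·90°
n=5: pose=(8,-6,W); sL=160/373, sR=32/65; mL=768/24245, mR=22336/24245; mL+mR=23104/24245 → advance +1; mR−mL=21568/24245 → turn +1·90°

0 10/17 8/25 -57/425 386/425 8 -7 N
1 160/373 32/65 768/24245 22336/24245 8 -6 W
2 80/233 16/25 864/5825 5728/5825 7 -6 S
3 32/73 32/85 -192/6205 5056/6205 7 -7 E
4 10/17 8/25 -57/425 386/425 8 -7 N
5 160/373 32/65 768/24245 22336/24245 8 -6 W
final 7 -6 S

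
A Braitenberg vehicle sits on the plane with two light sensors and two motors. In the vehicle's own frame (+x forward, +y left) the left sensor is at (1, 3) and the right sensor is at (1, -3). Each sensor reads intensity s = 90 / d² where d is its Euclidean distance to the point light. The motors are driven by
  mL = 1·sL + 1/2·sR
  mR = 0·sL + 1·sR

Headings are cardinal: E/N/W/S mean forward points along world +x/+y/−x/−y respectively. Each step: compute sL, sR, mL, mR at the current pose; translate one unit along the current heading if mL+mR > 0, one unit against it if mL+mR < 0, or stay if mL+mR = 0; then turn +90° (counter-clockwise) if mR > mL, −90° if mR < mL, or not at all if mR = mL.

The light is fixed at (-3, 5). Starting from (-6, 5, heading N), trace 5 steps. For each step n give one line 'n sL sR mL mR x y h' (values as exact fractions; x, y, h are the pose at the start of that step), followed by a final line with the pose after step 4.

n=0: pose=(-6,5,N); sL=90/37, sR=90; mL=1755/37, mR=90; mL+mR=5085/37 → advance +1; mR−mL=1575/37 → turn +1·90°
n=1: pose=(-6,6,W); sL=9/2, sR=45/16; mL=189/32, mR=45/16; mL+mR=279/32 → advance +1; mR−mL=-99/32 → turn -1·90°
n=2: pose=(-7,6,N); sL=90/53, sR=18; mL=567/53, mR=18; mL+mR=1521/53 → advance +1; mR−mL=387/53 → turn +1·90°
n=3: pose=(-7,7,W); sL=45/13, sR=9/5; mL=567/130, mR=9/5; mL+mR=801/130 → advance +1; mR−mL=-333/130 → turn -1·90°
n=4: pose=(-8,7,N); sL=90/73, sR=90/13; mL=4455/949, mR=90/13; mL+mR=11025/949 → advance +1; mR−mL=2115/949 → turn +1·90°

0 90/37 90 1755/37 90 -6 5 N
1 9/2 45/16 189/32 45/16 -6 6 W
2 90/53 18 567/53 18 -7 6 N
3 45/13 9/5 567/130 9/5 -7 7 W
4 90/73 90/13 4455/949 90/13 -8 7 N
final -8 8 W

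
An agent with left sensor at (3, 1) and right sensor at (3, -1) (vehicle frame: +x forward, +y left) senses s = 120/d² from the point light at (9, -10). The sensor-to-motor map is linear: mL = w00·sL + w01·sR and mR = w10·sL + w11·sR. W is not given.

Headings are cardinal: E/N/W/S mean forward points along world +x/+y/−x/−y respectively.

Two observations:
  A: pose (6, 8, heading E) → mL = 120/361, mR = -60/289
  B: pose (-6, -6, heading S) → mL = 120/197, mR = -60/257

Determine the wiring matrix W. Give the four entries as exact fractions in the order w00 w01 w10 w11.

obs A: pose=(6,8,E) → sL=120/361, sR=120/289, mL=120/361, mR=-60/289
obs B: pose=(-6,-6,S) → sL=120/197, sR=120/257, mL=120/197, mR=-60/257
sensor matrix S = [[120/361, 120/289], [120/197, 120/257]]; det S = -516153600/5282072941
solve [mL_A; mL_B] = S·[w00; w01] and [mR_A; mR_B] = S·[w10; w11]:
  w00 = 1, w01 = 0, w10 = 0, w11 = -1/2

1 0 0 -1/2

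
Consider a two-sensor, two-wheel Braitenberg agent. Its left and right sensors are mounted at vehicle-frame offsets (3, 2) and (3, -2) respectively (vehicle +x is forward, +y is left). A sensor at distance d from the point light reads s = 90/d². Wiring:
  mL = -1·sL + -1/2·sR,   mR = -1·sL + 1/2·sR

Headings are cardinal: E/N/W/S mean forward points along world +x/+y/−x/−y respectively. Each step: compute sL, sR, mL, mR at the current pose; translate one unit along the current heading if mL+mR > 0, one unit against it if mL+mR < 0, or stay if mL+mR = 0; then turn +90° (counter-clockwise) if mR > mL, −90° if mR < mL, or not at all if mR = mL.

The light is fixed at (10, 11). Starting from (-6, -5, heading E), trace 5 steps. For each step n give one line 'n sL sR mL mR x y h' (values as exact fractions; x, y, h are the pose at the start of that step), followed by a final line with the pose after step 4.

0 18/73 90/493 -12159/35989 -5589/35989 -6 -5 E
1 9/53 45/197 -5931/20882 -1161/20882 -7 -5 N
2 90/761 18/125 -18099/95125 -4401/95125 -7 -6 W
3 45/298 45/362 -22995/107876 -9585/107876 -6 -6 S
4 18/73 90/493 -12159/35989 -5589/35989 -6 -5 E
final -7 -5 N

n=0: pose=(-6,-5,E); sL=18/73, sR=90/493; mL=-12159/35989, mR=-5589/35989; mL+mR=-36/73 → advance -1; mR−mL=90/493 → turn +1·90°
n=1: pose=(-7,-5,N); sL=9/53, sR=45/197; mL=-5931/20882, mR=-1161/20882; mL+mR=-18/53 → advance -1; mR−mL=45/197 → turn +1·90°
n=2: pose=(-7,-6,W); sL=90/761, sR=18/125; mL=-18099/95125, mR=-4401/95125; mL+mR=-180/761 → advance -1; mR−mL=18/125 → turn +1·90°
n=3: pose=(-6,-6,S); sL=45/298, sR=45/362; mL=-22995/107876, mR=-9585/107876; mL+mR=-45/149 → advance -1; mR−mL=45/362 → turn +1·90°
n=4: pose=(-6,-5,E); sL=18/73, sR=90/493; mL=-12159/35989, mR=-5589/35989; mL+mR=-36/73 → advance -1; mR−mL=90/493 → turn +1·90°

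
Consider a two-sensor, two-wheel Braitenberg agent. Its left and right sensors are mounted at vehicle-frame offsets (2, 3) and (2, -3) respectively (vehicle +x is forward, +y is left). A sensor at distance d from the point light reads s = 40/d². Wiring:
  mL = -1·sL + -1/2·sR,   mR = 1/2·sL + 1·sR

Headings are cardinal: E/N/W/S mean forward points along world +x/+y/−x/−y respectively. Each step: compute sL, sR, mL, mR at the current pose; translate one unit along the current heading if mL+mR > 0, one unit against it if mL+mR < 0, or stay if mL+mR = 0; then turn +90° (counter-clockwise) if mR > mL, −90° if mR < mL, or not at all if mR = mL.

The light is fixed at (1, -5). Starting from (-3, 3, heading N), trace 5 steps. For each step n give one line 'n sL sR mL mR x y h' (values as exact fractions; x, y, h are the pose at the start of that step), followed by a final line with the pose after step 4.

n=0: pose=(-3,3,N); sL=40/149, sR=40/101; mL=-7020/15049, mR=7980/15049; mL+mR=960/15049 → advance +1; mR−mL=15000/15049 → turn +1·90°
n=1: pose=(-3,4,W); sL=5/9, sR=2/9; mL=-2/3, mR=1/2; mL+mR=-1/6 → advance -1; mR−mL=7/6 → turn +1·90°
n=2: pose=(-2,4,S); sL=40/49, sR=8/17; mL=-876/833, mR=732/833; mL+mR=-144/833 → advance -1; mR−mL=1608/833 → turn +1·90°
n=3: pose=(-2,5,E); sL=4/17, sR=4/5; mL=-54/85, mR=78/85; mL+mR=24/85 → advance +1; mR−mL=132/85 → turn +1·90°
n=4: pose=(-1,5,N); sL=40/169, sR=8/29; mL=-1836/4901, mR=1932/4901; mL+mR=96/4901 → advance +1; mR−mL=3768/4901 → turn +1·90°

0 40/149 40/101 -7020/15049 7980/15049 -3 3 N
1 5/9 2/9 -2/3 1/2 -3 4 W
2 40/49 8/17 -876/833 732/833 -2 4 S
3 4/17 4/5 -54/85 78/85 -2 5 E
4 40/169 8/29 -1836/4901 1932/4901 -1 5 N
final -1 6 W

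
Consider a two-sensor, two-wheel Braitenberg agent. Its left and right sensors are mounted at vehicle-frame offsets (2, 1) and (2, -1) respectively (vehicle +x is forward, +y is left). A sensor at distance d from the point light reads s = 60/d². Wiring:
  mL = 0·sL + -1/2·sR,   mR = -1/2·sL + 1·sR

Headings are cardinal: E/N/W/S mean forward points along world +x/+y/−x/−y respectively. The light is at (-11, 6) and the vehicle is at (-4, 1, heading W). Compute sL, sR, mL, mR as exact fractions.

60/61 60/41 -30/41 2430/2501

left sensor world pos  = (-6, 0); dL² = 61
right sensor world pos = (-6, 2); dR² = 41
sL = 60/61 = 60/61
sR = 60/41 = 60/41
mL = 0·sL + -1/2·sR = -30/41
mR = -1/2·sL + 1·sR = 2430/2501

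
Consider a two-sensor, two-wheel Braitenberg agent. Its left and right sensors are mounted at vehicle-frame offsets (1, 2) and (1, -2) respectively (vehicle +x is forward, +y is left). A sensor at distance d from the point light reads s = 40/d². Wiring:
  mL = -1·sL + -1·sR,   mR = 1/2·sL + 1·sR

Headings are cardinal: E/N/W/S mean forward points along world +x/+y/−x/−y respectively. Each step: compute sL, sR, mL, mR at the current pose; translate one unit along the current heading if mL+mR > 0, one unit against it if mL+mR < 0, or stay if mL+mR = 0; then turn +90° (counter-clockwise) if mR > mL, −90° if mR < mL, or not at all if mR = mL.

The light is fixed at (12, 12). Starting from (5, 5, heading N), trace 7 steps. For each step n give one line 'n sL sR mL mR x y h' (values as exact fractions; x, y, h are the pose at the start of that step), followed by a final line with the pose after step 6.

0 40/117 40/61 -7120/7137 5900/7137 5 5 N
1 10/41 2/5 -132/205 107/205 5 4 W
2 40/97 8/29 -1936/2813 1356/2813 6 4 S
3 4/5 20/53 -312/265 206/265 6 5 E
4 40/117 40/61 -7120/7137 5900/7137 5 5 N
5 10/41 2/5 -132/205 107/205 5 4 W
6 40/97 8/29 -1936/2813 1356/2813 6 4 S
final 6 5 E

n=0: pose=(5,5,N); sL=40/117, sR=40/61; mL=-7120/7137, mR=5900/7137; mL+mR=-20/117 → advance -1; mR−mL=4340/2379 → turn +1·90°
n=1: pose=(5,4,W); sL=10/41, sR=2/5; mL=-132/205, mR=107/205; mL+mR=-5/41 → advance -1; mR−mL=239/205 → turn +1·90°
n=2: pose=(6,4,S); sL=40/97, sR=8/29; mL=-1936/2813, mR=1356/2813; mL+mR=-20/97 → advance -1; mR−mL=3292/2813 → turn +1·90°
n=3: pose=(6,5,E); sL=4/5, sR=20/53; mL=-312/265, mR=206/265; mL+mR=-2/5 → advance -1; mR−mL=518/265 → turn +1·90°
n=4: pose=(5,5,N); sL=40/117, sR=40/61; mL=-7120/7137, mR=5900/7137; mL+mR=-20/117 → advance -1; mR−mL=4340/2379 → turn +1·90°
n=5: pose=(5,4,W); sL=10/41, sR=2/5; mL=-132/205, mR=107/205; mL+mR=-5/41 → advance -1; mR−mL=239/205 → turn +1·90°
n=6: pose=(6,4,S); sL=40/97, sR=8/29; mL=-1936/2813, mR=1356/2813; mL+mR=-20/97 → advance -1; mR−mL=3292/2813 → turn +1·90°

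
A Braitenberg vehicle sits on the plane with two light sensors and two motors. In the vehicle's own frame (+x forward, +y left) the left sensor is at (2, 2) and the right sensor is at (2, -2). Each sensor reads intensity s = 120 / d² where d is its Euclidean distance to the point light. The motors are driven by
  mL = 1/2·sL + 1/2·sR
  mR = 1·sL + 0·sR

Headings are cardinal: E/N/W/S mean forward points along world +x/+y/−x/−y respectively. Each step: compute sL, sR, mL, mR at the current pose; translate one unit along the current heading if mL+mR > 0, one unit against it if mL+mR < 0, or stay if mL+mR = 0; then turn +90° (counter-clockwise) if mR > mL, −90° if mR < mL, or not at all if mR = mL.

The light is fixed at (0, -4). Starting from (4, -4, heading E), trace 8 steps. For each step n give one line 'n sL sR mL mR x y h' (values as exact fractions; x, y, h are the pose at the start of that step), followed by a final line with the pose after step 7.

n=0: pose=(4,-4,E); sL=3, sR=3; mL=3, mR=3; mL+mR=6 → advance +1; mR−mL=0 → turn +0·90°
n=1: pose=(5,-4,E); sL=120/53, sR=120/53; mL=120/53, mR=120/53; mL+mR=240/53 → advance +1; mR−mL=0 → turn +0·90°
n=2: pose=(6,-4,E); sL=30/17, sR=30/17; mL=30/17, mR=30/17; mL+mR=60/17 → advance +1; mR−mL=0 → turn +0·90°
n=3: pose=(7,-4,E); sL=24/17, sR=24/17; mL=24/17, mR=24/17; mL+mR=48/17 → advance +1; mR−mL=0 → turn +0·90°
n=4: pose=(8,-4,E); sL=15/13, sR=15/13; mL=15/13, mR=15/13; mL+mR=30/13 → advance +1; mR−mL=0 → turn +0·90°
n=5: pose=(9,-4,E); sL=24/25, sR=24/25; mL=24/25, mR=24/25; mL+mR=48/25 → advance +1; mR−mL=0 → turn +0·90°
n=6: pose=(10,-4,E); sL=30/37, sR=30/37; mL=30/37, mR=30/37; mL+mR=60/37 → advance +1; mR−mL=0 → turn +0·90°
n=7: pose=(11,-4,E); sL=120/173, sR=120/173; mL=120/173, mR=120/173; mL+mR=240/173 → advance +1; mR−mL=0 → turn +0·90°

0 3 3 3 3 4 -4 E
1 120/53 120/53 120/53 120/53 5 -4 E
2 30/17 30/17 30/17 30/17 6 -4 E
3 24/17 24/17 24/17 24/17 7 -4 E
4 15/13 15/13 15/13 15/13 8 -4 E
5 24/25 24/25 24/25 24/25 9 -4 E
6 30/37 30/37 30/37 30/37 10 -4 E
7 120/173 120/173 120/173 120/173 11 -4 E
final 12 -4 E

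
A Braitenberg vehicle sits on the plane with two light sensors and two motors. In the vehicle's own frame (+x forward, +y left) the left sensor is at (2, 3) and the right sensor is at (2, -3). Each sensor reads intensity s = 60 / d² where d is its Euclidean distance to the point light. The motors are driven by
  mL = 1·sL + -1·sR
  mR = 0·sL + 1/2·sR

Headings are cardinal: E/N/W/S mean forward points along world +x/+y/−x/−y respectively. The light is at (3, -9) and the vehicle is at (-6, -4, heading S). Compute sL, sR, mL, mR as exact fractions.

4/3 20/51 16/17 10/51

left sensor world pos  = (-3, -6); dL² = 45
right sensor world pos = (-9, -6); dR² = 153
sL = 60/45 = 4/3
sR = 60/153 = 20/51
mL = 1·sL + -1·sR = 16/17
mR = 0·sL + 1/2·sR = 10/51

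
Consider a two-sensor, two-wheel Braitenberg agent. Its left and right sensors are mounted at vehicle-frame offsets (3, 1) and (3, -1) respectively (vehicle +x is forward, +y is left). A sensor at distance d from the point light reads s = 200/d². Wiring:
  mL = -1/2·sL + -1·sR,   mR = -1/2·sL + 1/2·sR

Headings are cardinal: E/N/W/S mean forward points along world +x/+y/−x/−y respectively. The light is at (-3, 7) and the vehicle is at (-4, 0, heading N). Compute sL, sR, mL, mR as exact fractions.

left sensor world pos  = (-5, 3); dL² = 20
right sensor world pos = (-3, 3); dR² = 16
sL = 200/20 = 10
sR = 200/16 = 25/2
mL = -1/2·sL + -1·sR = -35/2
mR = -1/2·sL + 1/2·sR = 5/4

10 25/2 -35/2 5/4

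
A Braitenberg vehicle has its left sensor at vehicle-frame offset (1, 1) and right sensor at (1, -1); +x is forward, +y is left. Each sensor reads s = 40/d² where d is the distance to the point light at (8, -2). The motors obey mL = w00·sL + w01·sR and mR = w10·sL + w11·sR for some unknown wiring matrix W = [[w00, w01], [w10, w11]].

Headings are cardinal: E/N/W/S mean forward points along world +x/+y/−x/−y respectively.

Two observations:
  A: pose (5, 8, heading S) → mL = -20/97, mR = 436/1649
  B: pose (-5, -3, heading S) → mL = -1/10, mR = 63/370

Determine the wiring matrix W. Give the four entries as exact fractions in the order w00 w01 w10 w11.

obs A: pose=(5,8,S) → sL=8/17, sR=40/97, mL=-20/97, mR=436/1649
obs B: pose=(-5,-3,S) → sL=10/37, sR=1/5, mL=-1/10, mR=63/370
sensor matrix S = [[8/17, 40/97], [10/37, 1/5]]; det S = -5288/305065
solve [mL_A; mL_B] = S·[w00; w01] and [mR_A; mR_B] = S·[w10; w11]:
  w00 = 0, w01 = -1/2, w10 = 1, w11 = -1/2

0 -1/2 1 -1/2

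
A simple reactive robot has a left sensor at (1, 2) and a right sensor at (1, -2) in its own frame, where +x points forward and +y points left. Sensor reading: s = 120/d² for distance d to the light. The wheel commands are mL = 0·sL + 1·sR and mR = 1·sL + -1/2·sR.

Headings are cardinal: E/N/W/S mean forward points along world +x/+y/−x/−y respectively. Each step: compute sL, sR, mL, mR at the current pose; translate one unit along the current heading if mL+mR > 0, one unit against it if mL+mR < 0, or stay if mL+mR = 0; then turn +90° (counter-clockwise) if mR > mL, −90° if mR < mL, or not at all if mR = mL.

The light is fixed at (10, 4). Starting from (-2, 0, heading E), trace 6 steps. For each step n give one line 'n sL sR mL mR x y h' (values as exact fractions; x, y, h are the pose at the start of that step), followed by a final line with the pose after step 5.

0 24/25 120/157 120/157 2268/3925 -2 0 E
1 60/53 60/97 60/97 4230/5141 -1 0 S
2 120/109 120/149 120/149 11340/16241 -1 -1 E
3 6/5 2/3 2/3 13/15 0 -1 S
4 120/97 24/29 24/29 2316/2813 0 -2 E
5 60/49 12/17 12/17 726/833 1 -2 S
final 1 -3 E

n=0: pose=(-2,0,E); sL=24/25, sR=120/157; mL=120/157, mR=2268/3925; mL+mR=5268/3925 → advance +1; mR−mL=-732/3925 → turn -1·90°
n=1: pose=(-1,0,S); sL=60/53, sR=60/97; mL=60/97, mR=4230/5141; mL+mR=7410/5141 → advance +1; mR−mL=1050/5141 → turn +1·90°
n=2: pose=(-1,-1,E); sL=120/109, sR=120/149; mL=120/149, mR=11340/16241; mL+mR=24420/16241 → advance +1; mR−mL=-1740/16241 → turn -1·90°
n=3: pose=(0,-1,S); sL=6/5, sR=2/3; mL=2/3, mR=13/15; mL+mR=23/15 → advance +1; mR−mL=1/5 → turn +1·90°
n=4: pose=(0,-2,E); sL=120/97, sR=24/29; mL=24/29, mR=2316/2813; mL+mR=4644/2813 → advance +1; mR−mL=-12/2813 → turn -1·90°
n=5: pose=(1,-2,S); sL=60/49, sR=12/17; mL=12/17, mR=726/833; mL+mR=1314/833 → advance +1; mR−mL=138/833 → turn +1·90°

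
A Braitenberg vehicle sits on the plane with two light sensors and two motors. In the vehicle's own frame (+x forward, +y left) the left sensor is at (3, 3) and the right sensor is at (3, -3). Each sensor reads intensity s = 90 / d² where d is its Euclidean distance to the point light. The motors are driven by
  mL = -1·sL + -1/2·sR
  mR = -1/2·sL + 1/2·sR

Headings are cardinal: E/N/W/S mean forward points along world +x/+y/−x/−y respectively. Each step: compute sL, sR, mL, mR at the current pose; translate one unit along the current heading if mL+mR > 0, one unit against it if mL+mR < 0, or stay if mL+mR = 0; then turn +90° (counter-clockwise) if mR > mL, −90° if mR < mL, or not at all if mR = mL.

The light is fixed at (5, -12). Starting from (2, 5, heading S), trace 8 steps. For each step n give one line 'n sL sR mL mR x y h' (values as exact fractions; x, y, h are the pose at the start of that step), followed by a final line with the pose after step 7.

0 45/98 45/116 -7425/11368 -405/11368 2 5 S
1 10/49 2/5 -99/245 24/245 2 6 E
2 9/49 45/221 -6183/21658 108/10829 1 6 N
3 18/49 90/449 -10287/22001 -1836/22001 1 5 W
4 45/98 45/116 -7425/11368 -405/11368 2 5 S
5 10/49 2/5 -99/245 24/245 2 6 E
6 9/49 45/221 -6183/21658 108/10829 1 6 N
7 18/49 90/449 -10287/22001 -1836/22001 1 5 W
final 2 5 S

n=0: pose=(2,5,S); sL=45/98, sR=45/116; mL=-7425/11368, mR=-405/11368; mL+mR=-135/196 → advance -1; mR−mL=1755/2842 → turn +1·90°
n=1: pose=(2,6,E); sL=10/49, sR=2/5; mL=-99/245, mR=24/245; mL+mR=-15/49 → advance -1; mR−mL=123/245 → turn +1·90°
n=2: pose=(1,6,N); sL=9/49, sR=45/221; mL=-6183/21658, mR=108/10829; mL+mR=-27/98 → advance -1; mR−mL=6399/21658 → turn +1·90°
n=3: pose=(1,5,W); sL=18/49, sR=90/449; mL=-10287/22001, mR=-1836/22001; mL+mR=-27/49 → advance -1; mR−mL=8451/22001 → turn +1·90°
n=4: pose=(2,5,S); sL=45/98, sR=45/116; mL=-7425/11368, mR=-405/11368; mL+mR=-135/196 → advance -1; mR−mL=1755/2842 → turn +1·90°
n=5: pose=(2,6,E); sL=10/49, sR=2/5; mL=-99/245, mR=24/245; mL+mR=-15/49 → advance -1; mR−mL=123/245 → turn +1·90°
n=6: pose=(1,6,N); sL=9/49, sR=45/221; mL=-6183/21658, mR=108/10829; mL+mR=-27/98 → advance -1; mR−mL=6399/21658 → turn +1·90°
n=7: pose=(1,5,W); sL=18/49, sR=90/449; mL=-10287/22001, mR=-1836/22001; mL+mR=-27/49 → advance -1; mR−mL=8451/22001 → turn +1·90°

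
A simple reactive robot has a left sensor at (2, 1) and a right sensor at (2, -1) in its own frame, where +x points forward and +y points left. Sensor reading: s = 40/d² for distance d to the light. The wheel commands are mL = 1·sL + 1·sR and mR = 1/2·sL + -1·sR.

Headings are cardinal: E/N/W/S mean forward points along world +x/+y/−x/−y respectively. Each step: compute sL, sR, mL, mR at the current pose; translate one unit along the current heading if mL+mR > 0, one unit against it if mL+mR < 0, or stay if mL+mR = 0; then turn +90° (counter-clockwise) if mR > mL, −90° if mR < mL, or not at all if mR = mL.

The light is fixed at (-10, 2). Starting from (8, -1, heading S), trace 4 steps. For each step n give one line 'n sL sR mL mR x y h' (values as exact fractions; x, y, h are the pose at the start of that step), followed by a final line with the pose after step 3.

0 20/193 20/157 7000/30301 -2290/30301 8 -1 S
1 40/281 8/53 4368/14893 -1188/14893 8 -2 W
2 2/13 5/41 147/533 -24/533 7 -2 N
3 8/73 40/377 5936/27521 -1412/27521 7 -1 E
final 8 -1 S

n=0: pose=(8,-1,S); sL=20/193, sR=20/157; mL=7000/30301, mR=-2290/30301; mL+mR=30/193 → advance +1; mR−mL=-9290/30301 → turn -1·90°
n=1: pose=(8,-2,W); sL=40/281, sR=8/53; mL=4368/14893, mR=-1188/14893; mL+mR=60/281 → advance +1; mR−mL=-5556/14893 → turn -1·90°
n=2: pose=(7,-2,N); sL=2/13, sR=5/41; mL=147/533, mR=-24/533; mL+mR=3/13 → advance +1; mR−mL=-171/533 → turn -1·90°
n=3: pose=(7,-1,E); sL=8/73, sR=40/377; mL=5936/27521, mR=-1412/27521; mL+mR=12/73 → advance +1; mR−mL=-7348/27521 → turn -1·90°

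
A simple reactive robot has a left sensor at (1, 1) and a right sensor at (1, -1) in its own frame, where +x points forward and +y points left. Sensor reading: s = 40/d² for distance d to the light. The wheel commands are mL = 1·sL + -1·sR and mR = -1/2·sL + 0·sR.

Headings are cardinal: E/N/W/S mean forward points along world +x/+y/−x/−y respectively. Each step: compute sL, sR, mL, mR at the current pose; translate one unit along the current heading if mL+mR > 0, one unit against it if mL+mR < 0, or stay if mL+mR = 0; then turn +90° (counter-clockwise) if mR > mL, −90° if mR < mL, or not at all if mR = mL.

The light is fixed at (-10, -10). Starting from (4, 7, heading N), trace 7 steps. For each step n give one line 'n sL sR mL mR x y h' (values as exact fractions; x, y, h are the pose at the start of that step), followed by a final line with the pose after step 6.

0 40/493 40/549 2240/270657 -20/493 4 7 N
1 20/257 4/45 -128/11565 -10/257 4 6 E
2 40/421 40/369 -2080/155349 -20/421 3 6 S
3 1/10 10/117 17/1170 -1/20 3 7 W
4 40/493 40/549 2240/270657 -20/493 4 7 N
5 20/257 4/45 -128/11565 -10/257 4 6 E
6 40/421 40/369 -2080/155349 -20/421 3 6 S
final 3 7 W

n=0: pose=(4,7,N); sL=40/493, sR=40/549; mL=2240/270657, mR=-20/493; mL+mR=-8740/270657 → advance -1; mR−mL=-13220/270657 → turn -1·90°
n=1: pose=(4,6,E); sL=20/257, sR=4/45; mL=-128/11565, mR=-10/257; mL+mR=-578/11565 → advance -1; mR−mL=-322/11565 → turn -1·90°
n=2: pose=(3,6,S); sL=40/421, sR=40/369; mL=-2080/155349, mR=-20/421; mL+mR=-9460/155349 → advance -1; mR−mL=-5300/155349 → turn -1·90°
n=3: pose=(3,7,W); sL=1/10, sR=10/117; mL=17/1170, mR=-1/20; mL+mR=-83/2340 → advance -1; mR−mL=-151/2340 → turn -1·90°
n=4: pose=(4,7,N); sL=40/493, sR=40/549; mL=2240/270657, mR=-20/493; mL+mR=-8740/270657 → advance -1; mR−mL=-13220/270657 → turn -1·90°
n=5: pose=(4,6,E); sL=20/257, sR=4/45; mL=-128/11565, mR=-10/257; mL+mR=-578/11565 → advance -1; mR−mL=-322/11565 → turn -1·90°
n=6: pose=(3,6,S); sL=40/421, sR=40/369; mL=-2080/155349, mR=-20/421; mL+mR=-9460/155349 → advance -1; mR−mL=-5300/155349 → turn -1·90°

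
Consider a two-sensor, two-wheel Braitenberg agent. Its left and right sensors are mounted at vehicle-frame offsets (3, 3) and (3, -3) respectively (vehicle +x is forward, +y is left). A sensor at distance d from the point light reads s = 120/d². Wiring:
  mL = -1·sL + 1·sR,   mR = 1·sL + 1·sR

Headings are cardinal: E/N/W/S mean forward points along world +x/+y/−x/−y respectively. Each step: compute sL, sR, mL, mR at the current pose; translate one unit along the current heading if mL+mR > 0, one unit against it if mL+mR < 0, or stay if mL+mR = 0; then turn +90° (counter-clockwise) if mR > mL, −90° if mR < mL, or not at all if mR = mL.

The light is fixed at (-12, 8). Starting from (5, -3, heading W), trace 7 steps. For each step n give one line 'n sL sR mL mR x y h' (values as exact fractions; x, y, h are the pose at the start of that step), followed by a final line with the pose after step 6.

0 15/49 6/13 99/637 489/637 5 -3 W
1 120/557 24/73 4608/40661 22128/40661 4 -3 S
2 60/221 60/293 -4320/64753 30840/64753 4 -4 E
3 120/277 120/481 -24480/133237 90960/133237 5 -4 N
4 15/49 6/13 99/637 489/637 5 -3 W
5 120/557 24/73 4608/40661 22128/40661 4 -3 S
6 60/221 60/293 -4320/64753 30840/64753 4 -4 E
final 5 -4 N

n=0: pose=(5,-3,W); sL=15/49, sR=6/13; mL=99/637, mR=489/637; mL+mR=12/13 → advance +1; mR−mL=30/49 → turn +1·90°
n=1: pose=(4,-3,S); sL=120/557, sR=24/73; mL=4608/40661, mR=22128/40661; mL+mR=48/73 → advance +1; mR−mL=240/557 → turn +1·90°
n=2: pose=(4,-4,E); sL=60/221, sR=60/293; mL=-4320/64753, mR=30840/64753; mL+mR=120/293 → advance +1; mR−mL=120/221 → turn +1·90°
n=3: pose=(5,-4,N); sL=120/277, sR=120/481; mL=-24480/133237, mR=90960/133237; mL+mR=240/481 → advance +1; mR−mL=240/277 → turn +1·90°
n=4: pose=(5,-3,W); sL=15/49, sR=6/13; mL=99/637, mR=489/637; mL+mR=12/13 → advance +1; mR−mL=30/49 → turn +1·90°
n=5: pose=(4,-3,S); sL=120/557, sR=24/73; mL=4608/40661, mR=22128/40661; mL+mR=48/73 → advance +1; mR−mL=240/557 → turn +1·90°
n=6: pose=(4,-4,E); sL=60/221, sR=60/293; mL=-4320/64753, mR=30840/64753; mL+mR=120/293 → advance +1; mR−mL=120/221 → turn +1·90°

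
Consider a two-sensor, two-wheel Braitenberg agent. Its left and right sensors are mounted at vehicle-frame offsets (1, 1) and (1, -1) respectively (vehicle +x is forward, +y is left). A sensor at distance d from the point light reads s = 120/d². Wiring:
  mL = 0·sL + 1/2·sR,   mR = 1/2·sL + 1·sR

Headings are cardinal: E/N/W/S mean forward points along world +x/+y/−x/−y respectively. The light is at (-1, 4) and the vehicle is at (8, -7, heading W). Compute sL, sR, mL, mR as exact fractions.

15/26 30/41 15/41 2175/2132

left sensor world pos  = (7, -8); dL² = 208
right sensor world pos = (7, -6); dR² = 164
sL = 120/208 = 15/26
sR = 120/164 = 30/41
mL = 0·sL + 1/2·sR = 15/41
mR = 1/2·sL + 1·sR = 2175/2132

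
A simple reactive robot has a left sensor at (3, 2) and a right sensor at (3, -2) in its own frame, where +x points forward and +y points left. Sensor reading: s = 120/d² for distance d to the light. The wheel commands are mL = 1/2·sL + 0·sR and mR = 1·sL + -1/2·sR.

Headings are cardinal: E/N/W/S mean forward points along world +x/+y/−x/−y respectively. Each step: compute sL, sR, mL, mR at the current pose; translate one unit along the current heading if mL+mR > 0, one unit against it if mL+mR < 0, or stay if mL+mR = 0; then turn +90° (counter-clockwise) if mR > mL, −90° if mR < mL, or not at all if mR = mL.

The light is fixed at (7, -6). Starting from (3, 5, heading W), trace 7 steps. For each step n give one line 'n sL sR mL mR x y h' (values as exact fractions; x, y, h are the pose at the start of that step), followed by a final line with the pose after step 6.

0 12/13 60/109 6/13 918/1417 3 5 W
1 120/73 120/113 60/73 9180/8249 2 5 S
2 30/37 30/17 15/37 -45/629 2 4 E
3 120/53 24/17 60/53 1404/901 3 4 S
4 60/61 12/5 30/61 -66/305 3 3 E
5 120/37 120/61 60/37 5100/2257 4 3 S
6 6/5 10/3 3/5 -7/15 4 2 E
final 5 2 S

n=0: pose=(3,5,W); sL=12/13, sR=60/109; mL=6/13, mR=918/1417; mL+mR=1572/1417 → advance +1; mR−mL=264/1417 → turn +1·90°
n=1: pose=(2,5,S); sL=120/73, sR=120/113; mL=60/73, mR=9180/8249; mL+mR=15960/8249 → advance +1; mR−mL=2400/8249 → turn +1·90°
n=2: pose=(2,4,E); sL=30/37, sR=30/17; mL=15/37, mR=-45/629; mL+mR=210/629 → advance +1; mR−mL=-300/629 → turn -1·90°
n=3: pose=(3,4,S); sL=120/53, sR=24/17; mL=60/53, mR=1404/901; mL+mR=2424/901 → advance +1; mR−mL=384/901 → turn +1·90°
n=4: pose=(3,3,E); sL=60/61, sR=12/5; mL=30/61, mR=-66/305; mL+mR=84/305 → advance +1; mR−mL=-216/305 → turn -1·90°
n=5: pose=(4,3,S); sL=120/37, sR=120/61; mL=60/37, mR=5100/2257; mL+mR=8760/2257 → advance +1; mR−mL=1440/2257 → turn +1·90°
n=6: pose=(4,2,E); sL=6/5, sR=10/3; mL=3/5, mR=-7/15; mL+mR=2/15 → advance +1; mR−mL=-16/15 → turn -1·90°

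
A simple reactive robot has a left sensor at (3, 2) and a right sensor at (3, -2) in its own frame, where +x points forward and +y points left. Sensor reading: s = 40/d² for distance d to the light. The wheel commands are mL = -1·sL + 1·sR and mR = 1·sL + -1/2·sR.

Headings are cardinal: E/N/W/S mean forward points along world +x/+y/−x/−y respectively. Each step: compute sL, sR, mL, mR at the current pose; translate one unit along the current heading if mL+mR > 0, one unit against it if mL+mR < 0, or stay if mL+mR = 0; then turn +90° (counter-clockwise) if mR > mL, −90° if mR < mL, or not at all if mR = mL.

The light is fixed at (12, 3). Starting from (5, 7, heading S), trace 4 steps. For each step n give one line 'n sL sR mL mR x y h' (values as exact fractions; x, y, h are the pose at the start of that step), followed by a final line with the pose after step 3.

0 20/13 20/41 -560/533 690/533 5 7 S
1 40/41 40/17 960/697 -140/697 5 6 E
2 5/2 5/8 -15/8 35/16 6 6 S
3 8/5 40/9 128/45 -28/45 6 5 E
final 7 5 S

n=0: pose=(5,7,S); sL=20/13, sR=20/41; mL=-560/533, mR=690/533; mL+mR=10/41 → advance +1; mR−mL=1250/533 → turn +1·90°
n=1: pose=(5,6,E); sL=40/41, sR=40/17; mL=960/697, mR=-140/697; mL+mR=20/17 → advance +1; mR−mL=-1100/697 → turn -1·90°
n=2: pose=(6,6,S); sL=5/2, sR=5/8; mL=-15/8, mR=35/16; mL+mR=5/16 → advance +1; mR−mL=65/16 → turn +1·90°
n=3: pose=(6,5,E); sL=8/5, sR=40/9; mL=128/45, mR=-28/45; mL+mR=20/9 → advance +1; mR−mL=-52/15 → turn -1·90°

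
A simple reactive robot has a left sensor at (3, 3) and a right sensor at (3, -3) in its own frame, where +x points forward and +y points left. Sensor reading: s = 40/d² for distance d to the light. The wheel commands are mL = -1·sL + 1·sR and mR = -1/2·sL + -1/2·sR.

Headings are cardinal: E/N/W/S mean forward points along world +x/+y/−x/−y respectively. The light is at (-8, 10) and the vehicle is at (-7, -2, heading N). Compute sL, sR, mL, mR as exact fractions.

left sensor world pos  = (-10, 1); dL² = 85
right sensor world pos = (-4, 1); dR² = 97
sL = 40/85 = 8/17
sR = 40/97 = 40/97
mL = -1·sL + 1·sR = -96/1649
mR = -1/2·sL + -1/2·sR = -728/1649

8/17 40/97 -96/1649 -728/1649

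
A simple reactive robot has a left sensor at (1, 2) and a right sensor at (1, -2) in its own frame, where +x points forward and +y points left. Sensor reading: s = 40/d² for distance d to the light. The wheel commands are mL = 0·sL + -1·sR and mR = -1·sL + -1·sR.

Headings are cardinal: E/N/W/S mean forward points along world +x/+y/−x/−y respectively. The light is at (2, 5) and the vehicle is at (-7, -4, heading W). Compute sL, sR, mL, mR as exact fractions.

left sensor world pos  = (-8, -6); dL² = 221
right sensor world pos = (-8, -2); dR² = 149
sL = 40/221 = 40/221
sR = 40/149 = 40/149
mL = 0·sL + -1·sR = -40/149
mR = -1·sL + -1·sR = -14800/32929

40/221 40/149 -40/149 -14800/32929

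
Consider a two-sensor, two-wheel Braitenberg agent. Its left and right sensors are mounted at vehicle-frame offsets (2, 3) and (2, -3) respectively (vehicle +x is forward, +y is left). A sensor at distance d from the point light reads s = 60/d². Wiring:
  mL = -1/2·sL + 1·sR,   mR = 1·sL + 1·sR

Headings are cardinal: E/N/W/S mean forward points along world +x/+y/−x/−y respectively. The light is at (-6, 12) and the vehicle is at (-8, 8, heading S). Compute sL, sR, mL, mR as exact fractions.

60/37 60/61 390/2257 5880/2257

left sensor world pos  = (-5, 6); dL² = 37
right sensor world pos = (-11, 6); dR² = 61
sL = 60/37 = 60/37
sR = 60/61 = 60/61
mL = -1/2·sL + 1·sR = 390/2257
mR = 1·sL + 1·sR = 5880/2257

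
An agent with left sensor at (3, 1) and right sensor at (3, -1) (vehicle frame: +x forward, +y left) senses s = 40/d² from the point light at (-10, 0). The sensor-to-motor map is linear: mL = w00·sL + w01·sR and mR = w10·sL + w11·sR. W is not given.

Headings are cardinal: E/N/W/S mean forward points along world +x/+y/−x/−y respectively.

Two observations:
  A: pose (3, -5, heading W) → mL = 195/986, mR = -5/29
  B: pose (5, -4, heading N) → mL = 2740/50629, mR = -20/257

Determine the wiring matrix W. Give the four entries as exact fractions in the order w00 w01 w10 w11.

obs A: pose=(3,-5,W) → sL=5/17, sR=10/29, mL=195/986, mR=-5/29
obs B: pose=(5,-4,N) → sL=40/197, sR=40/257, mL=2740/50629, mR=-20/257
sensor matrix S = [[5/17, 10/29], [40/197, 40/257]]; det S = -605000/24960097
solve [mL_A; mL_B] = S·[w00; w01] and [mR_A; mR_B] = S·[w10; w11]:
  w00 = -1/2, w01 = 1, w10 = 0, w11 = -1/2

-1/2 1 0 -1/2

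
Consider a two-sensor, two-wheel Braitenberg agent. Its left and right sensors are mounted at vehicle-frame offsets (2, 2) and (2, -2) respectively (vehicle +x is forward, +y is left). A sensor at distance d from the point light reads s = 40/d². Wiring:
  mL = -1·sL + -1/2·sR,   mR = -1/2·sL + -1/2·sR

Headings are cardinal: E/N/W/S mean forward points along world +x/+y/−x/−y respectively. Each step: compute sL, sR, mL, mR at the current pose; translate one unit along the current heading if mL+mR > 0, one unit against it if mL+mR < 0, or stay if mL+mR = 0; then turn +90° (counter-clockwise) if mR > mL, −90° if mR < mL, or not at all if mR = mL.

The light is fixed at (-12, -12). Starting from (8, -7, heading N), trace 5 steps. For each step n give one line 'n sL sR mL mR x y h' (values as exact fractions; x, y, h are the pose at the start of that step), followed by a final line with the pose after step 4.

n=0: pose=(8,-7,N); sL=40/373, sR=40/533; mL=-28780/198809, mR=-18120/198809; mL+mR=-46900/198809 → advance -1; mR−mL=20/373 → turn +1·90°
n=1: pose=(8,-8,W); sL=5/41, sR=1/9; mL=-131/738, mR=-43/369; mL+mR=-217/738 → advance -1; mR−mL=5/82 → turn +1·90°
n=2: pose=(9,-8,S); sL=40/533, sR=8/73; mL=-5052/38909, mR=-3592/38909; mL+mR=-8644/38909 → advance -1; mR−mL=20/533 → turn +1·90°
n=3: pose=(9,-7,E); sL=20/289, sR=20/269; mL=-8270/77741, mR=-5580/77741; mL+mR=-13850/77741 → advance -1; mR−mL=10/289 → turn +1·90°
n=4: pose=(8,-7,N); sL=40/373, sR=40/533; mL=-28780/198809, mR=-18120/198809; mL+mR=-46900/198809 → advance -1; mR−mL=20/373 → turn +1·90°

0 40/373 40/533 -28780/198809 -18120/198809 8 -7 N
1 5/41 1/9 -131/738 -43/369 8 -8 W
2 40/533 8/73 -5052/38909 -3592/38909 9 -8 S
3 20/289 20/269 -8270/77741 -5580/77741 9 -7 E
4 40/373 40/533 -28780/198809 -18120/198809 8 -7 N
final 8 -8 W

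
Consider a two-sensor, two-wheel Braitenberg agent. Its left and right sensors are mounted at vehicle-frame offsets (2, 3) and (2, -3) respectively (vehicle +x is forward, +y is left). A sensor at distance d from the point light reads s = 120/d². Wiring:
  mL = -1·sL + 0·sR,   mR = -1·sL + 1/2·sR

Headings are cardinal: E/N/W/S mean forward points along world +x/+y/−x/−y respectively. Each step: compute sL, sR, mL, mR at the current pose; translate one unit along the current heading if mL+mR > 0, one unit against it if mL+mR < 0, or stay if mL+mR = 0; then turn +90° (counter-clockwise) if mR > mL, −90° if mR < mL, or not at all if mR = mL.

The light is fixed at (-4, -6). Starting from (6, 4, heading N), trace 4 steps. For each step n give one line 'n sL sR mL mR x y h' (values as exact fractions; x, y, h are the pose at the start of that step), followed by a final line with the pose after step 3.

0 120/193 120/313 -120/193 -25980/60409 6 4 N
1 6/5 15/26 -6/5 -237/260 6 3 W
2 24/49 120/113 -24/49 228/5537 7 3 S
3 60/169 60/109 -60/169 -1470/18421 7 4 E
final 6 4 N

n=0: pose=(6,4,N); sL=120/193, sR=120/313; mL=-120/193, mR=-25980/60409; mL+mR=-63540/60409 → advance -1; mR−mL=60/313 → turn +1·90°
n=1: pose=(6,3,W); sL=6/5, sR=15/26; mL=-6/5, mR=-237/260; mL+mR=-549/260 → advance -1; mR−mL=15/52 → turn +1·90°
n=2: pose=(7,3,S); sL=24/49, sR=120/113; mL=-24/49, mR=228/5537; mL+mR=-2484/5537 → advance -1; mR−mL=60/113 → turn +1·90°
n=3: pose=(7,4,E); sL=60/169, sR=60/109; mL=-60/169, mR=-1470/18421; mL+mR=-8010/18421 → advance -1; mR−mL=30/109 → turn +1·90°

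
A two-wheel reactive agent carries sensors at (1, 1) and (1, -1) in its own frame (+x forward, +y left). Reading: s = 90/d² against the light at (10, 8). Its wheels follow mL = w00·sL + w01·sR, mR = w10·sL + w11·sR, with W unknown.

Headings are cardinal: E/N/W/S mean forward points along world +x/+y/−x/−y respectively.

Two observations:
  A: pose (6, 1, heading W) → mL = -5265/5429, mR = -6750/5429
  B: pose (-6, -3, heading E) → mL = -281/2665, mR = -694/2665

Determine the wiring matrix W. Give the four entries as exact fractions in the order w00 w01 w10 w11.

1/2 -1 -1/2 -1/2

obs A: pose=(6,1,W) → sL=90/89, sR=90/61, mL=-5265/5429, mR=-6750/5429
obs B: pose=(-6,-3,E) → sL=18/65, sR=10/41, mL=-281/2665, mR=-694/2665
sensor matrix S = [[90/89, 90/61], [18/65, 10/41]]; det S = -468576/2893657
solve [mL_A; mL_B] = S·[w00; w01] and [mR_A; mR_B] = S·[w10; w11]:
  w00 = 1/2, w01 = -1, w10 = -1/2, w11 = -1/2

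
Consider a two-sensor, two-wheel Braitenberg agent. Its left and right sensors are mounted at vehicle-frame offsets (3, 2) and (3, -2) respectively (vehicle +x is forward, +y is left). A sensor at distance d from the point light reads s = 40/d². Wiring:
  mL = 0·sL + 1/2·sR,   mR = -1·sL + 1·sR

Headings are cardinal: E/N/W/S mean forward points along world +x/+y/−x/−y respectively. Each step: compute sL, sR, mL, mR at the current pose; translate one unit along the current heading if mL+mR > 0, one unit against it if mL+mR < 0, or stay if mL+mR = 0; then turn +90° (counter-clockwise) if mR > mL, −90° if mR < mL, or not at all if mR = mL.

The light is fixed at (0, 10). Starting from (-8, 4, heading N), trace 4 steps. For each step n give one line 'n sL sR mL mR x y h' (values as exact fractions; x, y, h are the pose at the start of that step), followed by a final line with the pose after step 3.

n=0: pose=(-8,4,N); sL=40/109, sR=8/9; mL=4/9, mR=512/981; mL+mR=316/327 → advance +1; mR−mL=76/981 → turn +1·90°
n=1: pose=(-8,5,W); sL=4/17, sR=4/13; mL=2/13, mR=16/221; mL+mR=50/221 → advance +1; mR−mL=-18/221 → turn -1·90°
n=2: pose=(-9,5,N); sL=8/25, sR=40/53; mL=20/53, mR=576/1325; mL+mR=1076/1325 → advance +1; mR−mL=76/1325 → turn +1·90°
n=3: pose=(-9,6,W); sL=2/9, sR=10/37; mL=5/37, mR=16/333; mL+mR=61/333 → advance +1; mR−mL=-29/333 → turn -1·90°

0 40/109 8/9 4/9 512/981 -8 4 N
1 4/17 4/13 2/13 16/221 -8 5 W
2 8/25 40/53 20/53 576/1325 -9 5 N
3 2/9 10/37 5/37 16/333 -9 6 W
final -10 6 N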